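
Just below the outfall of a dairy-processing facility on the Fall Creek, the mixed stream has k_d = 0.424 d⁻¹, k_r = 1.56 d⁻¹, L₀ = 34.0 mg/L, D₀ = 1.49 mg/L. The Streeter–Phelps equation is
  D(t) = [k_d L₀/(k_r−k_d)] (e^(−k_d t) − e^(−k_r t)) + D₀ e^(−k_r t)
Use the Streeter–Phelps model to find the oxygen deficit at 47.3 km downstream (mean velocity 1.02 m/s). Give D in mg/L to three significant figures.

Travel time t = x/v = 47.3 km / (1.02 m/s) = 47300 m / 1.02 m/s = 46370 s = 0.5367 d.
k_d L₀/(k_r−k_d) = 0.424×34.0/(1.56−0.424) = 14.42/1.136 = 12.69 mg/L.
e^(−k_d t) = e^(−0.424×0.5367) = 0.7965; e^(−k_r t) = e^(−1.56×0.5367) = 0.4329.
D = 12.69 × (0.7965 − 0.4329) + 1.49 × 0.4329 = 4.614 + 0.6450 = 5.259 mg/L.

D ≈ 5.26 mg/L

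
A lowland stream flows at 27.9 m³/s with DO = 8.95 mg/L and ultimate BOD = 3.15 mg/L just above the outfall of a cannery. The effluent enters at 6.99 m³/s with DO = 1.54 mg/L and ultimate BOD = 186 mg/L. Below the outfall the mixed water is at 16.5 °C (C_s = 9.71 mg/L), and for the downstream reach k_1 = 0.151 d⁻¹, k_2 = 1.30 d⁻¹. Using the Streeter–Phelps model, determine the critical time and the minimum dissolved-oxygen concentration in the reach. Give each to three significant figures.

t_c ≈ 1.39 d; minimum DO ≈ 5.96 mg/L

Mixed DO = (27.9×8.95 + 6.99×1.54)/(27.9+6.99) = 260.5/34.89 = 7.465 mg/L.
Mixed L₀ = (27.9×3.15 + 6.99×186)/(34.89) = 1388/34.89 = 39.78 mg/L.
Initial deficit D₀ = C_s − DO₀ = 9.71 − 7.465 = 2.245 mg/L.
t_c = (1/1.149) ln[(1.30/0.151)(1 − 2.245×1.149/(0.151×39.78))] = 0.8703 × ln(4.913) = 1.385 d.
D_c = (0.151/1.30) × 39.78 × e^(−0.151×1.385) = 0.1162 × 39.78 × 0.8112 = 3.749 mg/L.
Minimum DO = 9.71 − 3.749 = 5.961 mg/L.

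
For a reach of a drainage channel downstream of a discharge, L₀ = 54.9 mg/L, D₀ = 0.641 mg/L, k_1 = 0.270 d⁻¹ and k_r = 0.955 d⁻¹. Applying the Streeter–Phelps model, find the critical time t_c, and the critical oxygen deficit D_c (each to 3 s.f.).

t_c ≈ 1.80 d; D_c ≈ 9.55 mg/L

With k_r/k_1 = 3.537 and 1 − D₀(k_r−k_1)/(k_1 L₀) = 0.9704,
t_c = ln(3.537 × 0.9704) / (0.955 − 0.270) = ln(3.432) / 0.6850 = 1.233/0.6850 = 1.800 d.
L(t_c) = L₀ e^(−k_1 t_c) = 54.9 × 0.6150 = 33.77 mg/L, and at the critical point k_r D_c = k_1 L, so D_c = (0.270/0.955) × 33.77 = 9.546 mg/L.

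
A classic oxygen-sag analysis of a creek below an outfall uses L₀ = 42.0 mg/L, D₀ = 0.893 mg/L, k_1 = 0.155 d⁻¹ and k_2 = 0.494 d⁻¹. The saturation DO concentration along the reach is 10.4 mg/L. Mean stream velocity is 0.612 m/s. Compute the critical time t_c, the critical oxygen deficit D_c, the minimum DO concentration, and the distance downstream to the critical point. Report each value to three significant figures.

t_c ≈ 3.28 d; D_c ≈ 7.93 mg/L; min DO ≈ 2.47 mg/L; x_c ≈ 173 km

t_c = [1/(k_2−k_1)] ln[(k_2/k_1)(1 − D₀(k_2−k_1)/(k_1 L₀))]
= [1/(0.494−0.155)] ln[(0.494/0.155)(1 − 0.893×0.3390/(0.155×42.0))]
= (1/0.3390) ln[3.187 × 0.9535] = 2.950 × ln(3.039) = 2.950 × 1.111 = 3.279 d.
L(t_c) = L₀ e^(−k_1 t_c) = 42.0 × 0.6016 = 25.27 mg/L, and at the critical point k_2 D_c = k_1 L, so D_c = (0.155/0.494) × 25.27 = 7.928 mg/L.
Minimum DO = C_s − D_c = 10.4 − 7.928 = 2.472 mg/L.
x_c = v t_c = 0.612 m/s × 3.279 d × 86400 s/d = 173400 m ≈ 173 km.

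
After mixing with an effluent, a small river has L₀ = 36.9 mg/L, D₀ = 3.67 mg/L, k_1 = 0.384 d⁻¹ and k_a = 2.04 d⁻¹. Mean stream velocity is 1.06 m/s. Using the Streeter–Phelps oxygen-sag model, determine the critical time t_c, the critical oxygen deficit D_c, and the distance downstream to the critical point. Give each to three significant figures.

t_c ≈ 0.670 d; D_c ≈ 5.37 mg/L; x_c ≈ 61.4 km

With k_a/k_1 = 5.312 and 1 − D₀(k_a−k_1)/(k_1 L₀) = 0.5711,
t_c = ln(5.312 × 0.5711) / (2.04 − 0.384) = ln(3.034) / 1.656 = 1.110/1.656 = 0.6702 d.
D_c = (k_1/k_a) L₀ e^(−k_1 t_c) = (0.384/2.04) × 36.9 × e^(−0.384×0.6702) = 0.1882 × 36.9 × 0.7731 = 5.370 mg/L.
x_c = v t_c = 1.06 m/s × 0.6702 d × 86400 s/d = 61380 m ≈ 61.4 km.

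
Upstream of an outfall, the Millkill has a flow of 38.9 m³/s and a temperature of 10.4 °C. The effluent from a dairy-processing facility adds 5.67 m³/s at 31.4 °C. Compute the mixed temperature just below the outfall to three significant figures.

13.1 °C

Flow-weighted mixing: C = (Q_r C_r + Q_w C_w)/(Q_r + Q_w)
= (38.9×10.4 + 5.67×31.4)/(38.9 + 5.67) = 582.6/44.57 = 13.07 °C.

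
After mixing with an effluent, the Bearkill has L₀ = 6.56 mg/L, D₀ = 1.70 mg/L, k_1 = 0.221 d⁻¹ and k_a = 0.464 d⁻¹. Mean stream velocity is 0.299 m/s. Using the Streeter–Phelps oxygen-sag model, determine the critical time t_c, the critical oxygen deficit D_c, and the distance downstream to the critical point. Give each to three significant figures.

t_c = [1/(k_a−k_1)] ln[(k_a/k_1)(1 − D₀(k_a−k_1)/(k_1 L₀))]
= [1/(0.464−0.221)] ln[(0.464/0.221)(1 − 1.70×0.2430/(0.221×6.56))]
= (1/0.2430) ln[2.100 × 0.7151] = 4.115 × ln(1.501) = 4.115 × 0.4063 = 1.672 d.
D_c = (k_1/k_a) L₀ e^(−k_1 t_c) = (0.221/0.464) × 6.56 × e^(−0.221×1.672) = 0.4763 × 6.56 × 0.6911 = 2.159 mg/L.
x_c = v t_c = 0.299 m/s × 1.672 d × 86400 s/d = 43200 m ≈ 43.2 km.

t_c ≈ 1.67 d; D_c ≈ 2.16 mg/L; x_c ≈ 43.2 km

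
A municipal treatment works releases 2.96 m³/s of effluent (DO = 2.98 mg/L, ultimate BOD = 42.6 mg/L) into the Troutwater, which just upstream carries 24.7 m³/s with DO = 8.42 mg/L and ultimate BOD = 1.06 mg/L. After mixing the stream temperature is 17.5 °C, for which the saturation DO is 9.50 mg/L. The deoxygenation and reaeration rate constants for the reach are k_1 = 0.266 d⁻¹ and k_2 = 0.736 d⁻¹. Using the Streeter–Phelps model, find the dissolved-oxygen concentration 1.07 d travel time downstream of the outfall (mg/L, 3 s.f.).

DO ≈ 7.82 mg/L

Mixed DO = (24.7×8.42 + 2.96×2.98)/(24.7+2.96) = 216.8/27.66 = 7.838 mg/L.
Mixed L₀ = (24.7×1.06 + 2.96×42.6)/(27.66) = 152.3/27.66 = 5.505 mg/L.
Initial deficit D₀ = C_s − DO₀ = 9.50 − 7.838 = 1.662 mg/L.
D(1.07) = [0.266×5.505/(0.736−0.266)](e^(−0.266×1.07) − e^(−0.736×1.07)) + 1.662 e^(−0.736×1.07)
= 3.116 × (0.7523 − 0.4550) + 1.662 × 0.4550 = 1.683 mg/L.
DO = 9.50 − 1.683 = 7.817 mg/L.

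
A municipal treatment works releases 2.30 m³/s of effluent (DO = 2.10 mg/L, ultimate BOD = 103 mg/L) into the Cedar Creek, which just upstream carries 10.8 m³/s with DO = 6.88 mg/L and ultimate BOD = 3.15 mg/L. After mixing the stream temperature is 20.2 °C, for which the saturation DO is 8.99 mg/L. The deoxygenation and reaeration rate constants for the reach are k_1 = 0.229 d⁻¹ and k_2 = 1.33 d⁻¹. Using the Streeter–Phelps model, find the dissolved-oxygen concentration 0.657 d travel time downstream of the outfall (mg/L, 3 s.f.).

DO ≈ 5.85 mg/L

Mixed DO = (10.8×6.88 + 2.30×2.10)/(10.8+2.30) = 79.13/13.10 = 6.041 mg/L.
Mixed L₀ = (10.8×3.15 + 2.30×103)/(13.10) = 270.9/13.10 = 20.68 mg/L.
Initial deficit D₀ = C_s − DO₀ = 8.99 − 6.041 = 2.949 mg/L.
D(0.657) = [0.229×20.68/(1.33−0.229)](e^(−0.229×0.657) − e^(−1.33×0.657)) + 2.949 e^(−1.33×0.657)
= 4.301 × (0.8603 − 0.4174) + 2.949 × 0.4174 = 3.136 mg/L.
DO = 8.99 − 3.136 = 5.854 mg/L.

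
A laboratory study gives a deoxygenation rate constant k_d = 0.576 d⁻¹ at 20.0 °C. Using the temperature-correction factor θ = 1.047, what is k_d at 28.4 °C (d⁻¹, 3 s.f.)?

k_d(T₂) = k_d(T₁) · θ^(T₂−T₁) = 0.576 × 1.047^(28.4−20.0)
= 0.576 × 1.047^8.40 = 0.576 × 1.471 = 0.8472 d⁻¹.

k_d ≈ 0.847 d⁻¹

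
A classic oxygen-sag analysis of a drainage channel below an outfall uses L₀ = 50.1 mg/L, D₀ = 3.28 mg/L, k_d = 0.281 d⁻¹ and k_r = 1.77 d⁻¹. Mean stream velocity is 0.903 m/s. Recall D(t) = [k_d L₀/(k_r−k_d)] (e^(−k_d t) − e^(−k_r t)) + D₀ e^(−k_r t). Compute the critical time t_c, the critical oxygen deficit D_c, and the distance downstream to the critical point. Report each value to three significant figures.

t_c ≈ 0.950 d; D_c ≈ 6.09 mg/L; x_c ≈ 74.1 km

t_c = [1/(k_r−k_d)] ln[(k_r/k_d)(1 − D₀(k_r−k_d)/(k_d L₀))]
= [1/(1.77−0.281)] ln[(1.77/0.281)(1 − 3.28×1.489/(0.281×50.1))]
= (1/1.489) ln[6.299 × 0.6531] = 0.6716 × ln(4.114) = 0.6716 × 1.414 = 0.9499 d.
L(t_c) = L₀ e^(−k_d t_c) = 50.1 × 0.7657 = 38.36 mg/L, and at the critical point k_r D_c = k_d L, so D_c = (0.281/1.77) × 38.36 = 6.091 mg/L.
x_c = v t_c = 0.903 m/s × 0.9499 d × 86400 s/d = 74110 m ≈ 74.1 km.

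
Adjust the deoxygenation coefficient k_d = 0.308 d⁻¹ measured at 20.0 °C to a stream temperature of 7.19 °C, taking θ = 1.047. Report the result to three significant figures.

k_d(T₂) = k_d(T₁) · θ^(T₂−T₁) = 0.308 × 1.047^(7.19−20.0)
= 0.308 × 1.047^-12.8 = 0.308 × 0.5552 = 0.1710 d⁻¹.

k_d ≈ 0.171 d⁻¹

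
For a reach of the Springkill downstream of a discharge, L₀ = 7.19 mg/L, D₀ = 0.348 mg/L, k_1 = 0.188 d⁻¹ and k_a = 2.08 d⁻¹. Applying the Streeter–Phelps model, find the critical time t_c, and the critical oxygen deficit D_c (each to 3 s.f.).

t_c ≈ 0.918 d; D_c ≈ 0.547 mg/L

At the critical point dD/dt = 0, so k_1 L₀ e^(−k_1 t) = k_a D. Substituting D(t) from the Streeter–Phelps equation and solving for t gives
t_c = ln[(k_a/k_1)(1 − D₀(k_a−k_1)/(k_1 L₀))] / (k_a−k_1).
Here k_a−k_1 = 1.892 d⁻¹ and 1 − D₀(k_a−k_1)/(k_1 L₀) = 1 − 0.348×1.892/(0.188×7.19) = 0.5129, so
t_c = ln(11.06 × 0.5129) / 1.892 = 1.736 / 1.892 = 0.9176 d.
D_c = (k_1/k_a) L₀ e^(−k_1 t_c) = (0.188/2.08) × 7.19 × e^(−0.188×0.9176) = 0.09038 × 7.19 × 0.8416 = 0.5469 mg/L.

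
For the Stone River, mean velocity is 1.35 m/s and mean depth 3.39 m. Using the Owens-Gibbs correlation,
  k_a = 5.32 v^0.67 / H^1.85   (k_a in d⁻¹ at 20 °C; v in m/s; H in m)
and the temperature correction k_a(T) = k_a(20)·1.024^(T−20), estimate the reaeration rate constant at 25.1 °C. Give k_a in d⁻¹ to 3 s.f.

k_a ≈ 0.767 d⁻¹

k_a(20) = 5.32 × 1.35^0.67 / 3.39^1.85 = 5.32 × 1.223 / 9.569 = 0.6798 d⁻¹.
k_a(25.1) = 0.6798 × 1.024^(25.1−20) = 0.6798 × 1.129 = 0.7672 d⁻¹.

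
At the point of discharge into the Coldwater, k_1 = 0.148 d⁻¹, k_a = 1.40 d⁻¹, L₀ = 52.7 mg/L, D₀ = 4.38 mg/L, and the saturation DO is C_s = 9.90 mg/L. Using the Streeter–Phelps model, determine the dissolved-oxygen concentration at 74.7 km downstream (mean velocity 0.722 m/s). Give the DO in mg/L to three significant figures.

Travel time t = x/v = 74.7 km / (0.722 m/s) = 74700 m / 0.722 m/s = 103500 s = 1.197 d.
k_1 L₀/(k_a−k_1) = 0.148×52.7/(1.40−0.148) = 7.800/1.252 = 6.230 mg/L.
e^(−k_1 t) = e^(−0.148×1.197) = 0.8376; e^(−k_a t) = e^(−1.40×1.197) = 0.1870.
D = 6.230 × (0.8376 − 0.1870) + 4.38 × 0.1870 = 4.053 + 0.8192 = 4.872 mg/L.
DO = C_s − D = 9.90 − 4.872 = 5.028 mg/L.

DO ≈ 5.03 mg/L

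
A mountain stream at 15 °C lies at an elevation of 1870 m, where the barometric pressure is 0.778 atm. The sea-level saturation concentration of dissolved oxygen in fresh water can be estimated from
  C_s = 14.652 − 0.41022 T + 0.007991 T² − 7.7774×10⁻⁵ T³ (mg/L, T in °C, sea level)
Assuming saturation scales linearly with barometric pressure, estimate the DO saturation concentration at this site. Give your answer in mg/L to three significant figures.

At sea level: C_s = 14.652 − 0.41022×15 + 0.007991×15² − 7.7774×10⁻⁵×15³ = 10.03 mg/L.
Pressure correction: C_s' = 10.03 × 0.778 = 7.807 mg/L.

C_s ≈ 7.81 mg/L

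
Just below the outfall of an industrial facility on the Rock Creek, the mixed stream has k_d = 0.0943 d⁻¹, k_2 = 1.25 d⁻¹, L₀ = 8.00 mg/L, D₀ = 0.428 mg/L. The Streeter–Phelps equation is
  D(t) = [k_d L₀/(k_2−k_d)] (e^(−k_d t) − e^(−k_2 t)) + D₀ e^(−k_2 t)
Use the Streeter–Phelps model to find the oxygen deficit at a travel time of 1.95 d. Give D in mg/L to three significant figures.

k_d L₀/(k_2−k_d) = 0.0943×8.00/(1.25−0.0943) = 0.7544/1.156 = 0.6528 mg/L.
e^(−k_d t) = e^(−0.0943×1.950) = 0.8320; e^(−k_2 t) = e^(−1.25×1.950) = 0.08738.
D = 0.6528 × (0.8320 − 0.08738) + 0.428 × 0.08738 = 0.4861 + 0.03740 = 0.5235 mg/L.

D ≈ 0.523 mg/L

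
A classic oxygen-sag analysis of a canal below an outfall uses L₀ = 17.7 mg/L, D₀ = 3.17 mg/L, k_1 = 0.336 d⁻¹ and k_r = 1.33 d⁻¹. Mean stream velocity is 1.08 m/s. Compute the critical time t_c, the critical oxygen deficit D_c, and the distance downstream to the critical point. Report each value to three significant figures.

t_c = [1/(k_r−k_1)] ln[(k_r/k_1)(1 − D₀(k_r−k_1)/(k_1 L₀))]
= [1/(1.33−0.336)] ln[(1.33/0.336)(1 − 3.17×0.9940/(0.336×17.7))]
= (1/0.9940) ln[3.958 × 0.4702] = 1.006 × ln(1.861) = 1.006 × 0.6212 = 0.6249 d.
D_c = (k_1/k_r) L₀ e^(−k_1 t_c) = (0.336/1.33) × 17.7 × e^(−0.336×0.6249) = 0.2526 × 17.7 × 0.8106 = 3.625 mg/L.
x_c = v t_c = 1.08 m/s × 0.6249 d × 86400 s/d = 58310 m ≈ 58.3 km.

t_c ≈ 0.625 d; D_c ≈ 3.62 mg/L; x_c ≈ 58.3 km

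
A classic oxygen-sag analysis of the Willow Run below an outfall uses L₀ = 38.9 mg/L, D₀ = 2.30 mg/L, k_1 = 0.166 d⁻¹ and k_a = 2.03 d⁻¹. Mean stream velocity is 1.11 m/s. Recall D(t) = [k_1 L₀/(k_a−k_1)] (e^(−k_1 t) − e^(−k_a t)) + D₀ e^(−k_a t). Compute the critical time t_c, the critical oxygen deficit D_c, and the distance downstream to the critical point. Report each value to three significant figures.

t_c = [1/(k_a−k_1)] ln[(k_a/k_1)(1 − D₀(k_a−k_1)/(k_1 L₀))]
= [1/(2.03−0.166)] ln[(2.03/0.166)(1 − 2.30×1.864/(0.166×38.9))]
= (1/1.864) ln[12.23 × 0.3361] = 0.5365 × ln(4.110) = 0.5365 × 1.413 = 0.7583 d.
D_c = (k_1/k_a) L₀ e^(−k_1 t_c) = (0.166/2.03) × 38.9 × e^(−0.166×0.7583) = 0.08177 × 38.9 × 0.8817 = 2.805 mg/L.
x_c = v t_c = 1.11 m/s × 0.7583 d × 86400 s/d = 72720 m ≈ 72.7 km.

t_c ≈ 0.758 d; D_c ≈ 2.80 mg/L; x_c ≈ 72.7 km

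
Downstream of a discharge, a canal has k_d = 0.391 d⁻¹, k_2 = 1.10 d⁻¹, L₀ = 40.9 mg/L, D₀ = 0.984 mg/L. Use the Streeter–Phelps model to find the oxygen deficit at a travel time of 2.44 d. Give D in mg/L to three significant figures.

k_d L₀/(k_2−k_d) = 0.391×40.9/(1.10−0.391) = 15.99/0.7090 = 22.56 mg/L.
e^(−k_d t) = e^(−0.391×2.440) = 0.3852; e^(−k_2 t) = e^(−1.10×2.440) = 0.06829.
D = 22.56 × (0.3852 − 0.06829) + 0.984 × 0.06829 = 7.148 + 0.06720 = 7.215 mg/L.

D ≈ 7.21 mg/L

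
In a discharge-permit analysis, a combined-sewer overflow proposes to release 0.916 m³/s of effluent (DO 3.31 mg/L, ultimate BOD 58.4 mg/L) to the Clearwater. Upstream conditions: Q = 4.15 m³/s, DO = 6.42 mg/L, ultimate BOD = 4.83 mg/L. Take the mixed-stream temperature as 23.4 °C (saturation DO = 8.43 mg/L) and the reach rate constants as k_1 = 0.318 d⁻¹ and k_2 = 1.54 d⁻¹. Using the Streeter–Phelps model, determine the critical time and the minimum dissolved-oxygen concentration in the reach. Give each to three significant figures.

t_c ≈ 0.356 d; minimum DO ≈ 5.75 mg/L

Mixed DO = (4.15×6.42 + 0.916×3.31)/(4.15+0.916) = 29.67/5.066 = 5.858 mg/L.
Mixed L₀ = (4.15×4.83 + 0.916×58.4)/(5.066) = 73.54/5.066 = 14.52 mg/L.
Initial deficit D₀ = C_s − DO₀ = 8.43 − 5.858 = 2.572 mg/L.
t_c = (1/1.222) ln[(1.54/0.318)(1 − 2.572×1.222/(0.318×14.52))] = 0.8183 × ln(1.545) = 0.3560 d.
D_c = (0.318/1.54) × 14.52 × e^(−0.318×0.3560) = 0.2065 × 14.52 × 0.8930 = 2.677 mg/L.
Minimum DO = 8.43 − 2.677 = 5.753 mg/L.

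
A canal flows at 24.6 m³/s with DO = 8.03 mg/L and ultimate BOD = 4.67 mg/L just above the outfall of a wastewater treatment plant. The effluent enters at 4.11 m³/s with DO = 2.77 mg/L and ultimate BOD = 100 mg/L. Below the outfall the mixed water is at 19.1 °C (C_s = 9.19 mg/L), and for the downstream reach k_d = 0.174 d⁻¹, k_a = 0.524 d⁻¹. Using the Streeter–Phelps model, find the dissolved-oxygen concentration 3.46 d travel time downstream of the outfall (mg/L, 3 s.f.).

DO ≈ 5.38 mg/L

Mixed DO = (24.6×8.03 + 4.11×2.77)/(24.6+4.11) = 208.9/28.71 = 7.277 mg/L.
Mixed L₀ = (24.6×4.67 + 4.11×100)/(28.71) = 525.9/28.71 = 18.32 mg/L.
Initial deficit D₀ = C_s − DO₀ = 9.19 − 7.277 = 1.913 mg/L.
D(3.46) = [0.174×18.32/(0.524−0.174)](e^(−0.174×3.46) − e^(−0.524×3.46)) + 1.913 e^(−0.524×3.46)
= 9.106 × (0.5477 − 0.1632) + 1.913 × 0.1632 = 3.814 mg/L.
DO = 9.19 − 3.814 = 5.376 mg/L.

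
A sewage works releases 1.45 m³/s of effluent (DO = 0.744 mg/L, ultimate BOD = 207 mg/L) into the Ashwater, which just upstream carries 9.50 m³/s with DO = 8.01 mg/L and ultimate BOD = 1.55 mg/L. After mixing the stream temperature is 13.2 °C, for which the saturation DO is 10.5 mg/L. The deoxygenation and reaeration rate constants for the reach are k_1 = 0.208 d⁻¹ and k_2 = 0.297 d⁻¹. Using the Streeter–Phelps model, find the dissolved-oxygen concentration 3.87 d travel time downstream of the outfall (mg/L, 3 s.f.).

DO ≈ 0.651 mg/L

Mixed DO = (9.50×8.01 + 1.45×0.744)/(9.50+1.45) = 77.17/10.95 = 7.048 mg/L.
Mixed L₀ = (9.50×1.55 + 1.45×207)/(10.95) = 314.9/10.95 = 28.76 mg/L.
Initial deficit D₀ = C_s − DO₀ = 10.5 − 7.048 = 3.452 mg/L.
D(3.87) = [0.208×28.76/(0.297−0.208)](e^(−0.208×3.87) − e^(−0.297×3.87)) + 3.452 e^(−0.297×3.87)
= 67.20 × (0.4471 − 0.3168) + 3.452 × 0.3168 = 9.849 mg/L.
DO = 10.5 − 9.849 = 0.6511 mg/L.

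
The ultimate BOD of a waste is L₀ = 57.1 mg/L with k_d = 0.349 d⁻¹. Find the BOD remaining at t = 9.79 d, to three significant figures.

L ≈ 1.87 mg/L

L_t = L₀ e^(−k_d t) = 57.1 × e^(−0.349×9.79) = 57.1 × 0.03282 = 1.874 mg/L.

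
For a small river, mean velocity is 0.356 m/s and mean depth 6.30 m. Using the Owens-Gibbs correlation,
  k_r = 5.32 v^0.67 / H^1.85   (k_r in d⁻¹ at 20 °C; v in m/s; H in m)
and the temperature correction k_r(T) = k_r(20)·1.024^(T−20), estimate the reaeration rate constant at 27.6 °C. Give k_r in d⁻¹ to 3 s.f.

k_r ≈ 0.106 d⁻¹

k_r(20) = 5.32 × 0.356^0.67 / 6.30^1.85 = 5.32 × 0.5006 / 30.11 = 0.08843 d⁻¹.
k_r(27.6) = 0.08843 × 1.024^(27.6−20) = 0.08843 × 1.198 = 0.1059 d⁻¹.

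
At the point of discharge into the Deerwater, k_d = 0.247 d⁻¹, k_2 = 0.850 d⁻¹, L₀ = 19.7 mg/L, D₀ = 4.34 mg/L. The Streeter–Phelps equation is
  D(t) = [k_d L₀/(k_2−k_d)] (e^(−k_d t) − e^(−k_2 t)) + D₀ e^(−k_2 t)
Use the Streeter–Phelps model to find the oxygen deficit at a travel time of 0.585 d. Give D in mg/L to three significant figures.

D ≈ 4.72 mg/L

k_d L₀/(k_2−k_d) = 0.247×19.7/(0.850−0.247) = 4.866/0.6030 = 8.069 mg/L.
e^(−k_d t) = e^(−0.247×0.5850) = 0.8655; e^(−k_2 t) = e^(−0.850×0.5850) = 0.6082.
D = 8.069 × (0.8655 − 0.6082) + 4.34 × 0.6082 = 2.076 + 2.640 = 4.716 mg/L.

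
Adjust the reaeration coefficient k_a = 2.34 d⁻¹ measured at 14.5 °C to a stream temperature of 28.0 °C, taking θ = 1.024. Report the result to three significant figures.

k_a ≈ 3.22 d⁻¹

k_a(T₂) = k_a(T₁) · θ^(T₂−T₁) = 2.34 × 1.024^(28.0−14.5)
= 2.34 × 1.024^13.5 = 2.34 × 1.377 = 3.223 d⁻¹.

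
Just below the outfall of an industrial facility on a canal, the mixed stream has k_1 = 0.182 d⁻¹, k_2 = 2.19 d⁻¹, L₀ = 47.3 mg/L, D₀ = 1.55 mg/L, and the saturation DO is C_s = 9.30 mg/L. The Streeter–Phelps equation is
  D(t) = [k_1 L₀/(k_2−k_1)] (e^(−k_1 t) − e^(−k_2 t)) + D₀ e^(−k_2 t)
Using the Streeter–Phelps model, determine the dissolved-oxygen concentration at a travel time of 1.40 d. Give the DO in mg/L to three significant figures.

DO ≈ 6.10 mg/L

k_1 L₀/(k_2−k_1) = 0.182×47.3/(2.19−0.182) = 8.609/2.008 = 4.287 mg/L.
e^(−k_1 t) = e^(−0.182×1.400) = 0.7751; e^(−k_2 t) = e^(−2.19×1.400) = 0.04661.
D = 4.287 × (0.7751 − 0.04661) + 1.55 × 0.04661 = 3.123 + 0.07224 = 3.195 mg/L.
DO = C_s − D = 9.30 − 3.195 = 6.105 mg/L.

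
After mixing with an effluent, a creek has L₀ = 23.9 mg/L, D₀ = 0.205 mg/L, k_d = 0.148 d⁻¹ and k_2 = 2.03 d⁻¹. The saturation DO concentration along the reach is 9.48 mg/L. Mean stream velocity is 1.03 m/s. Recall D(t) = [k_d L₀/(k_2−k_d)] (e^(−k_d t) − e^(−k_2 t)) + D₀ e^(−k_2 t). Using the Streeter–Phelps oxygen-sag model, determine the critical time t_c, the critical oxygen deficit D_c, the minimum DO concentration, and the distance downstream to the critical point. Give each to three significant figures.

t_c = [1/(k_2−k_d)] ln[(k_2/k_d)(1 − D₀(k_2−k_d)/(k_d L₀))]
= [1/(2.03−0.148)] ln[(2.03/0.148)(1 − 0.205×1.882/(0.148×23.9))]
= (1/1.882) ln[13.72 × 0.8909] = 0.5313 × ln(12.22) = 0.5313 × 2.503 = 1.330 d.
D_c = (k_d/k_2) L₀ e^(−k_d t_c) = (0.148/2.03) × 23.9 × e^(−0.148×1.330) = 0.07291 × 23.9 × 0.8213 = 1.431 mg/L.
Minimum DO = C_s − D_c = 9.48 − 1.431 = 8.049 mg/L.
x_c = v t_c = 1.03 m/s × 1.330 d × 86400 s/d = 118400 m ≈ 118 km.

t_c ≈ 1.33 d; D_c ≈ 1.43 mg/L; min DO ≈ 8.05 mg/L; x_c ≈ 118 km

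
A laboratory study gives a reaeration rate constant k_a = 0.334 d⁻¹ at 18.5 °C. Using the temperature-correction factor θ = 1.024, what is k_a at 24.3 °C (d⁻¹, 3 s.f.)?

k_a(T₂) = k_a(T₁) · θ^(T₂−T₁) = 0.334 × 1.024^(24.3−18.5)
= 0.334 × 1.024^5.80 = 0.334 × 1.147 = 0.3833 d⁻¹.

k_a ≈ 0.383 d⁻¹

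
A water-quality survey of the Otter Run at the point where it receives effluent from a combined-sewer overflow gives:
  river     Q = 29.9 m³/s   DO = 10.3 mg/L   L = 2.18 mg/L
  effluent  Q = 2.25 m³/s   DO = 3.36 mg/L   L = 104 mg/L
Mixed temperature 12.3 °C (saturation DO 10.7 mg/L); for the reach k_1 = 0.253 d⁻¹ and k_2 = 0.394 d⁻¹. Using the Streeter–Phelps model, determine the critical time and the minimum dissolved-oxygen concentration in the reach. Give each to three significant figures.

t_c ≈ 2.76 d; minimum DO ≈ 7.72 mg/L

Mixed DO = (29.9×10.3 + 2.25×3.36)/(29.9+2.25) = 315.5/32.15 = 9.814 mg/L.
Mixed L₀ = (29.9×2.18 + 2.25×104)/(32.15) = 299.2/32.15 = 9.306 mg/L.
Initial deficit D₀ = C_s − DO₀ = 10.7 − 9.814 = 0.8857 mg/L.
t_c = (1/0.1410) ln[(0.394/0.253)(1 − 0.8857×0.1410/(0.253×9.306))] = 7.092 × ln(1.475) = 2.755 d.
D_c = (0.253/0.394) × 9.306 × e^(−0.253×2.755) = 0.6421 × 9.306 × 0.4981 = 2.976 mg/L.
Minimum DO = 10.7 − 2.976 = 7.724 mg/L.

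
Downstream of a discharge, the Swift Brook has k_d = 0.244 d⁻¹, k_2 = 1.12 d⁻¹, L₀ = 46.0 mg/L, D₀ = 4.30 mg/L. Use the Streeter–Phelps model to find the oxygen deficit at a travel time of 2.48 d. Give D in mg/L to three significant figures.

D ≈ 6.47 mg/L

k_d L₀/(k_2−k_d) = 0.244×46.0/(1.12−0.244) = 11.22/0.8760 = 12.81 mg/L.
e^(−k_d t) = e^(−0.244×2.480) = 0.5460; e^(−k_2 t) = e^(−1.12×2.480) = 0.06219.
D = 12.81 × (0.5460 − 0.06219) + 4.30 × 0.06219 = 6.199 + 0.2674 = 6.467 mg/L.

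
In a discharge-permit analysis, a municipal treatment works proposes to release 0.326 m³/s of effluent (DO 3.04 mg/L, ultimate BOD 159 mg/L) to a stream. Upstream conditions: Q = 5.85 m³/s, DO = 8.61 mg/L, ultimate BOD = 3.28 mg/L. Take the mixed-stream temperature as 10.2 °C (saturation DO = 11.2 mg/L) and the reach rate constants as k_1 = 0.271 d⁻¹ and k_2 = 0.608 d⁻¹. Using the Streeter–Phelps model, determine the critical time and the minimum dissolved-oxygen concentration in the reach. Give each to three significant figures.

t_c ≈ 1.29 d; minimum DO ≈ 7.59 mg/L

Mixed DO = (5.85×8.61 + 0.326×3.04)/(5.85+0.326) = 51.36/6.176 = 8.316 mg/L.
Mixed L₀ = (5.85×3.28 + 0.326×159)/(6.176) = 71.02/6.176 = 11.50 mg/L.
Initial deficit D₀ = C_s − DO₀ = 11.2 − 8.316 = 2.884 mg/L.
t_c = (1/0.3370) ln[(0.608/0.271)(1 − 2.884×0.3370/(0.271×11.50))] = 2.967 × ln(1.544) = 1.289 d.
D_c = (0.271/0.608) × 11.50 × e^(−0.271×1.289) = 0.4457 × 11.50 × 0.7052 = 3.615 mg/L.
Minimum DO = 11.2 − 3.615 = 7.585 mg/L.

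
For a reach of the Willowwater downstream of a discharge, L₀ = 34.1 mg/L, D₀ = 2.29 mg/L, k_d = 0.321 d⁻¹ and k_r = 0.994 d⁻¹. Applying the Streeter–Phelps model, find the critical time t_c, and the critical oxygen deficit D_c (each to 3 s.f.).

With k_r/k_d = 3.097 and 1 − D₀(k_r−k_d)/(k_d L₀) = 0.8592,
t_c = ln(3.097 × 0.8592) / (0.994 − 0.321) = ln(2.661) / 0.6730 = 0.9785/0.6730 = 1.454 d.
D_c = (k_d/k_r) L₀ e^(−k_d t_c) = (0.321/0.994) × 34.1 × e^(−0.321×1.454) = 0.3229 × 34.1 × 0.6270 = 6.905 mg/L.

t_c ≈ 1.45 d; D_c ≈ 6.91 mg/L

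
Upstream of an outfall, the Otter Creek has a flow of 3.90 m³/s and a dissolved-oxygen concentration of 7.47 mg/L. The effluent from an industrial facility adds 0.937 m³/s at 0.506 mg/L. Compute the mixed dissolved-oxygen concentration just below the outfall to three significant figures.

Flow-weighted mixing: C = (Q_r C_r + Q_w C_w)/(Q_r + Q_w)
= (3.90×7.47 + 0.937×0.506)/(3.90 + 0.937) = 29.61/4.837 = 6.121 mg/L.

6.12 mg/L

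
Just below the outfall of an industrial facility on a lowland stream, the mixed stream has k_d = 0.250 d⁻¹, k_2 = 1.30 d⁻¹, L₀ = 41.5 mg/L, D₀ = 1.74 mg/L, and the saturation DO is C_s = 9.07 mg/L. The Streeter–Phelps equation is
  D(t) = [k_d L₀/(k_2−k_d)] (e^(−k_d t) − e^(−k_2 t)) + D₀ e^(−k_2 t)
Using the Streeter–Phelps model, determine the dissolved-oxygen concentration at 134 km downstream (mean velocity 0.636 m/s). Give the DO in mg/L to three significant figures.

DO ≈ 4.04 mg/L

Travel time t = x/v = 134 km / (0.636 m/s) = 134000 m / 0.636 m/s = 210700 s = 2.439 d.
k_d L₀/(k_2−k_d) = 0.250×41.5/(1.30−0.250) = 10.38/1.050 = 9.881 mg/L.
e^(−k_d t) = e^(−0.250×2.439) = 0.5435; e^(−k_2 t) = e^(−1.30×2.439) = 0.04200.
D = 9.881 × (0.5435 − 0.04200) + 1.74 × 0.04200 = 4.956 + 0.07308 = 5.029 mg/L.
DO = C_s − D = 9.07 − 5.029 = 4.041 mg/L.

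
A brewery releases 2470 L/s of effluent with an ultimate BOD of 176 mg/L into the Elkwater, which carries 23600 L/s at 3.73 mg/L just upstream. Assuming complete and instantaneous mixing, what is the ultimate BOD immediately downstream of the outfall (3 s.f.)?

20.1 mg/L

Flow-weighted mixing: C = (Q_r C_r + Q_w C_w)/(Q_r + Q_w)
= (23600×3.73 + 2470×176)/(23600 + 2470) = 522700/26070 = 20.05 mg/L.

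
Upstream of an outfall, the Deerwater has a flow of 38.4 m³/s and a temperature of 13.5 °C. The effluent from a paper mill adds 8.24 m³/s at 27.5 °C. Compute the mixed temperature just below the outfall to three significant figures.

Flow-weighted mixing: C = (Q_r C_r + Q_w C_w)/(Q_r + Q_w)
= (38.4×13.5 + 8.24×27.5)/(38.4 + 8.24) = 745.0/46.64 = 15.97 °C.

16.0 °C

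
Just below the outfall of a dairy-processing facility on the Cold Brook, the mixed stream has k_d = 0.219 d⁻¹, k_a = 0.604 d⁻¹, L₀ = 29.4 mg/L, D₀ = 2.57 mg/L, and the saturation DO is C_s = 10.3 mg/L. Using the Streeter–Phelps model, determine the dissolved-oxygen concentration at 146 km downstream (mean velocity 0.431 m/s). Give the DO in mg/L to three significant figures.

Travel time t = x/v = 146 km / (0.431 m/s) = 146000 m / 0.431 m/s = 338700 s = 3.921 d.
k_d L₀/(k_a−k_d) = 0.219×29.4/(0.604−0.219) = 6.439/0.3850 = 16.72 mg/L.
e^(−k_d t) = e^(−0.219×3.921) = 0.4237; e^(−k_a t) = e^(−0.604×3.921) = 0.09366.
D = 16.72 × (0.4237 − 0.09366) + 2.57 × 0.09366 = 5.520 + 0.2407 = 5.761 mg/L.
DO = C_s − D = 10.3 − 5.761 = 4.539 mg/L.

DO ≈ 4.54 mg/L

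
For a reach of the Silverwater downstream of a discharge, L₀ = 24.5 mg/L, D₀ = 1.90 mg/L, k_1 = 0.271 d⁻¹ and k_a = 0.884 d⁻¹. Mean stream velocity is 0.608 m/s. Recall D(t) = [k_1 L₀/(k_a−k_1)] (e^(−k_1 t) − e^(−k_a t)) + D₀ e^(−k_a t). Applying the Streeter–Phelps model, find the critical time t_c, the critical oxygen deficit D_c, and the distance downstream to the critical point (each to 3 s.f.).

t_c ≈ 1.61 d; D_c ≈ 4.85 mg/L; x_c ≈ 84.8 km

t_c = [1/(k_a−k_1)] ln[(k_a/k_1)(1 − D₀(k_a−k_1)/(k_1 L₀))]
= [1/(0.884−0.271)] ln[(0.884/0.271)(1 − 1.90×0.6130/(0.271×24.5))]
= (1/0.6130) ln[3.262 × 0.8246] = 1.631 × ln(2.690) = 1.631 × 0.9895 = 1.614 d.
L(t_c) = L₀ e^(−k_1 t_c) = 24.5 × 0.6457 = 15.82 mg/L, and at the critical point k_a D_c = k_1 L, so D_c = (0.271/0.884) × 15.82 = 4.850 mg/L.
x_c = v t_c = 0.608 m/s × 1.614 d × 86400 s/d = 84790 m ≈ 84.8 km.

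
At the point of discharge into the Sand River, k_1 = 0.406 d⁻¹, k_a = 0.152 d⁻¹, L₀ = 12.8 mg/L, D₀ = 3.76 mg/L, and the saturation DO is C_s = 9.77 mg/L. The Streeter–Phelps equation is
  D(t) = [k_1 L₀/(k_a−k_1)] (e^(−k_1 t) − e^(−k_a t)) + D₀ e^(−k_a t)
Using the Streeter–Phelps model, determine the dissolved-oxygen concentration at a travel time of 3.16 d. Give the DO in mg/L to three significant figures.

DO ≈ 0.460 mg/L

k_1 L₀/(k_a−k_1) = 0.406×12.8/(0.152−0.406) = 5.197/-0.2540 = -20.46 mg/L.
e^(−k_1 t) = e^(−0.406×3.160) = 0.2772; e^(−k_a t) = e^(−0.152×3.160) = 0.6186.
D = -20.46 × (0.2772 − 0.6186) + 3.76 × 0.6186 = 6.984 + 2.326 = 9.310 mg/L.
DO = C_s − D = 9.77 − 9.310 = 0.4597 mg/L.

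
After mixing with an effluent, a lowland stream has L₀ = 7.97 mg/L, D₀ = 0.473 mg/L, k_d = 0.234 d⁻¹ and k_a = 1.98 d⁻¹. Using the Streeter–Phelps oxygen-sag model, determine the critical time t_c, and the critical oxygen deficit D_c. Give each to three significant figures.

t_c = [1/(k_a−k_d)] ln[(k_a/k_d)(1 − D₀(k_a−k_d)/(k_d L₀))]
= [1/(1.98−0.234)] ln[(1.98/0.234)(1 − 0.473×1.746/(0.234×7.97))]
= (1/1.746) ln[8.462 × 0.5572] = 0.5727 × ln(4.715) = 0.5727 × 1.551 = 0.8881 d.
L(t_c) = L₀ e^(−k_d t_c) = 7.97 × 0.8124 = 6.474 mg/L, and at the critical point k_a D_c = k_d L, so D_c = (0.234/1.98) × 6.474 = 0.7652 mg/L.

t_c ≈ 0.888 d; D_c ≈ 0.765 mg/L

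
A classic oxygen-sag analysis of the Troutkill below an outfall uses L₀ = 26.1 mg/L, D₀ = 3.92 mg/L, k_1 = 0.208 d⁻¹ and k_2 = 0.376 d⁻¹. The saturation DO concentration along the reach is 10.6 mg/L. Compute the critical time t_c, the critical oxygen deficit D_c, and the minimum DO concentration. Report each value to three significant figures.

t_c ≈ 2.75 d; D_c ≈ 8.14 mg/L; min DO ≈ 2.46 mg/L

At the critical point dD/dt = 0, so k_1 L₀ e^(−k_1 t) = k_2 D. Substituting D(t) from the Streeter–Phelps equation and solving for t gives
t_c = ln[(k_2/k_1)(1 − D₀(k_2−k_1)/(k_1 L₀))] / (k_2−k_1).
Here k_2−k_1 = 0.1680 d⁻¹ and 1 − D₀(k_2−k_1)/(k_1 L₀) = 1 − 3.92×0.1680/(0.208×26.1) = 0.8787, so
t_c = ln(1.808 × 0.8787) / 0.1680 = 0.4627 / 0.1680 = 2.754 d.
D_c = (k_1/k_2) L₀ e^(−k_1 t_c) = (0.208/0.376) × 26.1 × e^(−0.208×2.754) = 0.5532 × 26.1 × 0.5639 = 8.142 mg/L.
Minimum DO = C_s − D_c = 10.6 − 8.142 = 2.458 mg/L.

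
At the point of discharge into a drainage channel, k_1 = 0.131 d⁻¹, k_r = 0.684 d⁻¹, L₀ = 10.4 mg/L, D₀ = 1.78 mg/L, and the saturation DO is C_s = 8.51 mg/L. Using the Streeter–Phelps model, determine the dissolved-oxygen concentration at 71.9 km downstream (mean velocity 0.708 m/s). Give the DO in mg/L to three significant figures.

DO ≈ 6.70 mg/L

Travel time t = x/v = 71.9 km / (0.708 m/s) = 71900 m / 0.708 m/s = 101600 s = 1.175 d.
k_1 L₀/(k_r−k_1) = 0.131×10.4/(0.684−0.131) = 1.362/0.5530 = 2.464 mg/L.
e^(−k_1 t) = e^(−0.131×1.175) = 0.8573; e^(−k_r t) = e^(−0.684×1.175) = 0.4476.
D = 2.464 × (0.8573 − 0.4476) + 1.78 × 0.4476 = 1.009 + 0.7966 = 1.806 mg/L.
DO = C_s − D = 8.51 − 1.806 = 6.704 mg/L.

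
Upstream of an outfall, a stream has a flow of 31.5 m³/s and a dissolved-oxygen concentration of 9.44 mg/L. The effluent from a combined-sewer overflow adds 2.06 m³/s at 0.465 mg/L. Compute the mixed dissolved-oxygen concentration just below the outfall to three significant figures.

Flow-weighted mixing: C = (Q_r C_r + Q_w C_w)/(Q_r + Q_w)
= (31.5×9.44 + 2.06×0.465)/(31.5 + 2.06) = 298.3/33.56 = 8.889 mg/L.

8.89 mg/L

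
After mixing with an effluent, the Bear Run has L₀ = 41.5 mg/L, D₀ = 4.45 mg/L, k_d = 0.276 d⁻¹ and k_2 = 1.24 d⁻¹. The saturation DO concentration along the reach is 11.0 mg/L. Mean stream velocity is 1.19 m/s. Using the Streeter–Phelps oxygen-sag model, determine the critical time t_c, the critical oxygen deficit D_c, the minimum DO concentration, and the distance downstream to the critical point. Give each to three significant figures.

t_c ≈ 1.07 d; D_c ≈ 6.87 mg/L; min DO ≈ 4.13 mg/L; x_c ≈ 110 km

t_c = [1/(k_2−k_d)] ln[(k_2/k_d)(1 − D₀(k_2−k_d)/(k_d L₀))]
= [1/(1.24−0.276)] ln[(1.24/0.276)(1 − 4.45×0.9640/(0.276×41.5))]
= (1/0.9640) ln[4.493 × 0.6255] = 1.037 × ln(2.810) = 1.037 × 1.033 = 1.072 d.
L(t_c) = L₀ e^(−k_d t_c) = 41.5 × 0.7439 = 30.87 mg/L, and at the critical point k_2 D_c = k_d L, so D_c = (0.276/1.24) × 30.87 = 6.872 mg/L.
Minimum DO = C_s − D_c = 11.0 − 6.872 = 4.128 mg/L.
x_c = v t_c = 1.19 m/s × 1.072 d × 86400 s/d = 110200 m ≈ 110 km.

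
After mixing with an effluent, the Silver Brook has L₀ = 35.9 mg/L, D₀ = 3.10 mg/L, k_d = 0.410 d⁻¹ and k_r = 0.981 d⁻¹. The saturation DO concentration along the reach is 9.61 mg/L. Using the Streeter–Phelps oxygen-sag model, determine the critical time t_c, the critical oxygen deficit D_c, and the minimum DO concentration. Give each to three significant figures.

With k_r/k_d = 2.393 and 1 − D₀(k_r−k_d)/(k_d L₀) = 0.8797,
t_c = ln(2.393 × 0.8797) / (0.981 − 0.410) = ln(2.105) / 0.5710 = 0.7443/0.5710 = 1.303 d.
L(t_c) = L₀ e^(−k_d t_c) = 35.9 × 0.5860 = 21.04 mg/L, and at the critical point k_r D_c = k_d L, so D_c = (0.410/0.981) × 21.04 = 8.792 mg/L.
Minimum DO = C_s − D_c = 9.61 − 8.792 = 0.8175 mg/L.

t_c ≈ 1.30 d; D_c ≈ 8.79 mg/L; min DO ≈ 0.818 mg/L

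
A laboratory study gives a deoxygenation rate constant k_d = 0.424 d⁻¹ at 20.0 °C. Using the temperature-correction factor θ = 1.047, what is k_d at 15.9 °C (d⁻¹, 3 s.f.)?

k_d(T₂) = k_d(T₁) · θ^(T₂−T₁) = 0.424 × 1.047^(15.9−20.0)
= 0.424 × 1.047^-4.10 = 0.424 × 0.8284 = 0.3512 d⁻¹.

k_d ≈ 0.351 d⁻¹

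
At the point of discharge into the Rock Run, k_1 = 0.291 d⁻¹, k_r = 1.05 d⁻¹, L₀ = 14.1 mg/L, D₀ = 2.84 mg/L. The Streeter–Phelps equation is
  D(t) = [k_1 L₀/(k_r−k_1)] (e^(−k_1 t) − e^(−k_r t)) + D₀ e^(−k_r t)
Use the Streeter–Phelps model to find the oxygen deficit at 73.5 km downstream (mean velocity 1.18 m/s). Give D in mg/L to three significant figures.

Travel time t = x/v = 73.5 km / (1.18 m/s) = 73500 m / 1.18 m/s = 62290 s = 0.7209 d.
k_1 L₀/(k_r−k_1) = 0.291×14.1/(1.05−0.291) = 4.103/0.7590 = 5.406 mg/L.
e^(−k_1 t) = e^(−0.291×0.7209) = 0.8108; e^(−k_r t) = e^(−1.05×0.7209) = 0.4691.
D = 5.406 × (0.8108 − 0.4691) + 2.84 × 0.4691 = 1.847 + 1.332 = 3.179 mg/L.

D ≈ 3.18 mg/L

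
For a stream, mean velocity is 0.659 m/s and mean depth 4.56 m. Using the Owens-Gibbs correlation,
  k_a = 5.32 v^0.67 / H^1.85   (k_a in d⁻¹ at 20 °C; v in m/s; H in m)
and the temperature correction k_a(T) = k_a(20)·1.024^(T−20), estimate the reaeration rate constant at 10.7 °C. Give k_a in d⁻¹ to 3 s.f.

k_a ≈ 0.195 d⁻¹

k_a(20) = 5.32 × 0.659^0.67 / 4.56^1.85 = 5.32 × 0.7562 / 16.56 = 0.2429 d⁻¹.
k_a(10.7) = 0.2429 × 1.024^(10.7−20) = 0.2429 × 0.8021 = 0.1948 d⁻¹.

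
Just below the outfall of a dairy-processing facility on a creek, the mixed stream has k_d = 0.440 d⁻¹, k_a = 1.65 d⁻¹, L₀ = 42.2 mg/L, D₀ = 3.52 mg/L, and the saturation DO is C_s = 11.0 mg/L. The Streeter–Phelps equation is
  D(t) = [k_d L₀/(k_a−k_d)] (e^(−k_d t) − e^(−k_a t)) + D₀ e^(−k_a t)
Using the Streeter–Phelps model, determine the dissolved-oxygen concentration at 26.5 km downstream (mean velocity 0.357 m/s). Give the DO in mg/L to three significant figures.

Travel time t = x/v = 26.5 km / (0.357 m/s) = 26500 m / 0.357 m/s = 74230 s = 0.8591 d.
k_d L₀/(k_a−k_d) = 0.440×42.2/(1.65−0.440) = 18.57/1.210 = 15.35 mg/L.
e^(−k_d t) = e^(−0.440×0.8591) = 0.6852; e^(−k_a t) = e^(−1.65×0.8591) = 0.2423.
D = 15.35 × (0.6852 − 0.2423) + 3.52 × 0.2423 = 6.797 + 0.8529 = 7.650 mg/L.
DO = C_s − D = 11.0 − 7.650 = 3.350 mg/L.

DO ≈ 3.35 mg/L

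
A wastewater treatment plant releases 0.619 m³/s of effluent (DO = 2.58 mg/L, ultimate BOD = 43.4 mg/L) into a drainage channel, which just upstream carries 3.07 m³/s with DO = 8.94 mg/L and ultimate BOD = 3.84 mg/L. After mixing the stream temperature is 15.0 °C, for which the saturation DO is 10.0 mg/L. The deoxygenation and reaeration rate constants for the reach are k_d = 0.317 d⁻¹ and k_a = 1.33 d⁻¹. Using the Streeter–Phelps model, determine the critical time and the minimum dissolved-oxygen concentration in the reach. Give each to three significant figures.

t_c ≈ 0.383 d; minimum DO ≈ 7.79 mg/L

Mixed DO = (3.07×8.94 + 0.619×2.58)/(3.07+0.619) = 29.04/3.689 = 7.873 mg/L.
Mixed L₀ = (3.07×3.84 + 0.619×43.4)/(3.689) = 38.65/3.689 = 10.48 mg/L.
Initial deficit D₀ = C_s − DO₀ = 10.0 − 7.873 = 2.127 mg/L.
t_c = (1/1.013) ln[(1.33/0.317)(1 − 2.127×1.013/(0.317×10.48))] = 0.9872 × ln(1.474) = 0.3828 d.
D_c = (0.317/1.33) × 10.48 × e^(−0.317×0.3828) = 0.2383 × 10.48 × 0.8857 = 2.212 mg/L.
Minimum DO = 10.0 − 2.212 = 7.788 mg/L.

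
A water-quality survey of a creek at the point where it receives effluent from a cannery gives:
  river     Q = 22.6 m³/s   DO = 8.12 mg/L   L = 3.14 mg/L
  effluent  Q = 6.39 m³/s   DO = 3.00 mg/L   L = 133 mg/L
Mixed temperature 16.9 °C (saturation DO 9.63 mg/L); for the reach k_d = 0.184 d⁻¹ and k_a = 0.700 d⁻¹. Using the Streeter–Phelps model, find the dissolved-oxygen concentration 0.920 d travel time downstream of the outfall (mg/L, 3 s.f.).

Mixed DO = (22.6×8.12 + 6.39×3.00)/(22.6+6.39) = 202.7/28.99 = 6.991 mg/L.
Mixed L₀ = (22.6×3.14 + 6.39×133)/(28.99) = 920.8/28.99 = 31.76 mg/L.
Initial deficit D₀ = C_s − DO₀ = 9.63 − 6.991 = 2.639 mg/L.
D(0.920) = [0.184×31.76/(0.700−0.184)](e^(−0.184×0.920) − e^(−0.700×0.920)) + 2.639 e^(−0.700×0.920)
= 11.33 × (0.8443 − 0.5252) + 2.639 × 0.5252 = 5.000 mg/L.
DO = 9.63 − 5.000 = 4.630 mg/L.

DO ≈ 4.63 mg/L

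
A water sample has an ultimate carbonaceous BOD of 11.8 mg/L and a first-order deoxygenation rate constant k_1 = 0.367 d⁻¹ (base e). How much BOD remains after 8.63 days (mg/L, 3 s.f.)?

L_t = L₀ e^(−k_1 t) = 11.8 × e^(−0.367×8.63) = 11.8 × 0.04212 = 0.4970 mg/L.

L ≈ 0.497 mg/L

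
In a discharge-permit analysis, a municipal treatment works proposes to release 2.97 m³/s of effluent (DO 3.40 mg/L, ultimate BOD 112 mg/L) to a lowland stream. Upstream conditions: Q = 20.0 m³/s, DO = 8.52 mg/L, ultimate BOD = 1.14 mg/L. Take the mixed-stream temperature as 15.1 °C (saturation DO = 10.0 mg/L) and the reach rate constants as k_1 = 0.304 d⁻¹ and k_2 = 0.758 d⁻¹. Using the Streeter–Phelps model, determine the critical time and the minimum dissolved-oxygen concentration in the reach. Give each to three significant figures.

Mixed DO = (20.0×8.52 + 2.97×3.40)/(20.0+2.97) = 180.5/22.97 = 7.858 mg/L.
Mixed L₀ = (20.0×1.14 + 2.97×112)/(22.97) = 355.4/22.97 = 15.47 mg/L.
Initial deficit D₀ = C_s − DO₀ = 10.0 − 7.858 = 2.142 mg/L.
t_c = (1/0.4540) ln[(0.758/0.304)(1 − 2.142×0.4540/(0.304×15.47))] = 2.203 × ln(1.978) = 1.502 d.
D_c = (0.304/0.758) × 15.47 × e^(−0.304×1.502) = 0.4011 × 15.47 × 0.6334 = 3.931 mg/L.
Minimum DO = 10.0 − 3.931 = 6.069 mg/L.

t_c ≈ 1.50 d; minimum DO ≈ 6.07 mg/L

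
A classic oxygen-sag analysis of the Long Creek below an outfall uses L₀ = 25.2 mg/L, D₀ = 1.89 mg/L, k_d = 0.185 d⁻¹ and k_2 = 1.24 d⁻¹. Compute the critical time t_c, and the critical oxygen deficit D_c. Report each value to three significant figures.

t_c ≈ 1.27 d; D_c ≈ 2.97 mg/L

With k_2/k_d = 6.703 and 1 − D₀(k_2−k_d)/(k_d L₀) = 0.5723,
t_c = ln(6.703 × 0.5723) / (1.24 − 0.185) = ln(3.836) / 1.055 = 1.344/1.055 = 1.274 d.
D_c = (k_d/k_2) L₀ e^(−k_d t_c) = (0.185/1.24) × 25.2 × e^(−0.185×1.274) = 0.1492 × 25.2 × 0.7900 = 2.970 mg/L.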